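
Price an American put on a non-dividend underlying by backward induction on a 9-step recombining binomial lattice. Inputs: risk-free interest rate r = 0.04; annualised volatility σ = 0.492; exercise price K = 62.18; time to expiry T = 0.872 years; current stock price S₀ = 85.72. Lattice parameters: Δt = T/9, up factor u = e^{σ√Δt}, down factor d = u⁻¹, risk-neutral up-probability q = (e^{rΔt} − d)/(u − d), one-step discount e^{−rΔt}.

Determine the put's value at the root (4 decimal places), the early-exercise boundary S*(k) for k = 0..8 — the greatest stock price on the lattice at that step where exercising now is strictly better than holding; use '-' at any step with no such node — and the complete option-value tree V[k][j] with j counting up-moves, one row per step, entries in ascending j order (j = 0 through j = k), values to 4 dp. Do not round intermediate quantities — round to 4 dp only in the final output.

params: Δt=0.09689 u=1.16549 d=0.85801 q=0.47442 e^(-rΔt)=0.99613
t_9 payoffs: 40.5781 32.8364 22.3204 8.0357 0.0000 0.0000 0.0000 0.0000 0.0000 0.0000
t_8: node(8,0) S=25.1769 payoff=37.0031 vs cont=36.7626 → 37.0031 [stop]  node(8,1) S=34.1997 payoff=27.9803 vs cont=27.7398 → 27.9803 [stop]  node(8,2) S=46.4561 payoff=15.7239 vs cont=15.4834 → 15.7239 [stop]  node(8,3) S=63.1048 payoff=0.0000 vs cont=4.2071 → 4.2071 [wait]  node(8,4) S=85.7200 payoff=0.0000 vs cont=0.0000 → 0.0000 [wait]  node(8,5) S=116.4399 payoff=0.0000 vs cont=0.0000 → 0.0000 [wait]  node(8,6) S=158.1692 payoff=0.0000 vs cont=0.0000 → 0.0000 [wait]  node(8,7) S=214.8531 payoff=0.0000 vs cont=0.0000 → 0.0000 [wait]  node(8,8) S=291.8512 payoff=0.0000 vs cont=0.0000 → 0.0000 [wait]  ⇒ S*(8)=46.4561
t_7: node(7,0) S=29.3436 payoff=32.8364 vs cont=32.5959 → 32.8364 [stop]  node(7,1) S=39.8596 payoff=22.3204 vs cont=22.0799 → 22.3204 [stop]  node(7,2) S=54.1443 payoff=8.0357 vs cont=10.2205 → 10.2205 [wait]  node(7,3) S=73.5482 payoff=0.0000 vs cont=2.2026 → 2.2026 [wait]  node(7,4) S=99.9061 payoff=0.0000 vs cont=0.0000 → 0.0000 [wait]  node(7,5) S=135.7100 payoff=0.0000 vs cont=0.0000 → 0.0000 [wait]  node(7,6) S=184.3452 payoff=0.0000 vs cont=0.0000 → 0.0000 [wait]  node(7,7) S=250.4099 payoff=0.0000 vs cont=0.0000 → 0.0000 [wait]  ⇒ S*(7)=39.8596
t_6: node(6,0) S=34.1997 payoff=27.9803 vs cont=27.7398 → 27.9803 [stop]  node(6,1) S=46.4561 payoff=15.7239 vs cont=16.5159 → 16.5159 [wait]  node(6,2) S=63.1048 payoff=0.0000 vs cont=6.3919 → 6.3919 [wait]  node(6,3) S=85.7200 payoff=0.0000 vs cont=1.1532 → 1.1532 [wait]  node(6,4) S=116.4399 payoff=0.0000 vs cont=0.0000 → 0.0000 [wait]  node(6,5) S=158.1692 payoff=0.0000 vs cont=0.0000 → 0.0000 [wait]  node(6,6) S=214.8531 payoff=0.0000 vs cont=0.0000 → 0.0000 [wait]  ⇒ S*(6)=34.1997
t_5: node(5,0) S=39.8596 payoff=22.3204 vs cont=22.4542 → 22.4542 [wait]  node(5,1) S=54.1443 payoff=8.0357 vs cont=11.6676 → 11.6676 [wait]  node(5,2) S=73.5482 payoff=0.0000 vs cont=3.8914 → 3.8914 [wait]  node(5,3) S=99.9061 payoff=0.0000 vs cont=0.6038 → 0.6038 [wait]  node(5,4) S=135.7100 payoff=0.0000 vs cont=0.0000 → 0.0000 [wait]  node(5,5) S=184.3452 payoff=0.0000 vs cont=0.0000 → 0.0000 [wait]  ⇒ S*(5)=-
t_4: node(4,0) S=46.4561 payoff=15.7239 vs cont=17.2698 → 17.2698 [wait]  node(4,1) S=63.1048 payoff=0.0000 vs cont=7.9476 → 7.9476 [wait]  node(4,2) S=85.7200 payoff=0.0000 vs cont=2.3227 → 2.3227 [wait]  node(4,3) S=116.4399 payoff=0.0000 vs cont=0.3161 → 0.3161 [wait]  node(4,4) S=158.1692 payoff=0.0000 vs cont=0.0000 → 0.0000 [wait]  ⇒ S*(4)=-
t_3: node(3,0) S=54.1443 payoff=8.0357 vs cont=12.7975 → 12.7975 [wait]  node(3,1) S=73.5482 payoff=0.0000 vs cont=5.2586 → 5.2586 [wait]  node(3,2) S=99.9061 payoff=0.0000 vs cont=1.3654 → 1.3654 [wait]  node(3,3) S=135.7100 payoff=0.0000 vs cont=0.1655 → 0.1655 [wait]  ⇒ S*(3)=-
t_2: node(2,0) S=63.1048 payoff=0.0000 vs cont=9.1852 → 9.1852 [wait]  node(2,1) S=85.7200 payoff=0.0000 vs cont=3.3984 → 3.3984 [wait]  node(2,2) S=116.4399 payoff=0.0000 vs cont=0.7931 → 0.7931 [wait]  ⇒ S*(2)=-
t_1: node(1,0) S=73.5482 payoff=0.0000 vs cont=6.4150 → 6.4150 [wait]  node(1,1) S=99.9061 payoff=0.0000 vs cont=2.1540 → 2.1540 [wait]  ⇒ S*(1)=-
t_0: node(0,0) S=85.7200 payoff=0.0000 vs cont=4.3765 → 4.3765 [wait]  ⇒ S*(0)=-

price = 4.3765
boundary = - - - - - - 34.1997 39.8596 46.4561
tree:
4.3765
6.4150 2.1540
9.1852 3.3984 0.7931
12.7975 5.2586 1.3654 0.1655
17.2698 7.9476 2.3227 0.3161 0.0000
22.4542 11.6676 3.8914 0.6038 0.0000 0.0000
27.9803 16.5159 6.3919 1.1532 0.0000 0.0000 0.0000
32.8364 22.3204 10.2205 2.2026 0.0000 0.0000 0.0000 0.0000
37.0031 27.9803 15.7239 4.2071 0.0000 0.0000 0.0000 0.0000 0.0000
40.5781 32.8364 22.3204 8.0357 0.0000 0.0000 0.0000 0.0000 0.0000 0.0000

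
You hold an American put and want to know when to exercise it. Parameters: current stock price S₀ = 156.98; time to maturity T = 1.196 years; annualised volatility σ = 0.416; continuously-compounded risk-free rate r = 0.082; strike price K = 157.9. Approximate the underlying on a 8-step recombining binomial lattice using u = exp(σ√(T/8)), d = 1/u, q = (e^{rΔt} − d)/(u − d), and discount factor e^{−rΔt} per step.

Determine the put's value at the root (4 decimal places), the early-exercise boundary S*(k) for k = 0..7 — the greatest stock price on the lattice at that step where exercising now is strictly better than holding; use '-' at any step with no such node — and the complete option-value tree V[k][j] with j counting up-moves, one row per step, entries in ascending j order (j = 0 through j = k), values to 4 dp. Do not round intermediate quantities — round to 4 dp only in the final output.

Δt=0.14950, u=1.17451, d=0.85142, q=0.49805, disc=e^(-rΔt)=0.98782
k=8 terminal: V=max(K-S,0) → 114.5486 98.0983 75.4057 44.1021 0.9200 0.0000 0.0000 0.0000 0.0000
k=7: j=0 S=50.9165 intr=106.9835 cont=105.0596 V=106.9835[EX]; j=1 S=70.2374 intr=87.6626 cont=85.7387 V=87.6626[EX]; j=2 S=96.8900 intr=61.0100 cont=59.0861 V=61.0100[EX]; j=3 S=133.6562 intr=24.2438 cont=22.3199 V=24.2438[EX]; j=4 S=184.3739 intr=0.0000 cont=0.4562 V=0.4562[hold]; j=5 S=254.3371 intr=0.0000 cont=0.0000 V=0.0000[hold]; j=6 S=350.8487 intr=0.0000 cont=0.0000 V=0.0000[hold]; j=7 S=483.9831 intr=0.0000 cont=0.0000 V=0.0000[hold]  S*(7)=133.6562
k=6: j=0 S=59.8017 intr=98.0983 cont=96.1744 V=98.0983[EX]; j=1 S=82.4943 intr=75.4057 cont=73.4818 V=75.4057[EX]; j=2 S=113.7979 intr=44.1021 cont=42.1783 V=44.1021[EX]; j=3 S=156.9800 intr=0.9200 cont=12.2453 V=12.2453[hold]; j=4 S=216.5482 intr=0.0000 cont=0.2262 V=0.2262[hold]; j=5 S=298.7203 intr=0.0000 cont=0.0000 V=0.0000[hold]; j=6 S=412.0738 intr=0.0000 cont=0.0000 V=0.0000[hold]  S*(6)=113.7979
k=5: j=0 S=70.2374 intr=87.6626 cont=85.7387 V=87.6626[EX]; j=1 S=96.8900 intr=61.0100 cont=59.0861 V=61.0100[EX]; j=2 S=133.6562 intr=24.2438 cont=27.8917 V=27.8917[hold]; j=3 S=184.3739 intr=0.0000 cont=6.1829 V=6.1829[hold]; j=4 S=254.3371 intr=0.0000 cont=0.1121 V=0.1121[hold]; j=5 S=350.8487 intr=0.0000 cont=0.0000 V=0.0000[hold]  S*(5)=96.8900
k=4: j=0 S=82.4943 intr=75.4057 cont=73.4818 V=75.4057[EX]; j=1 S=113.7979 intr=44.1021 cont=43.9730 V=44.1021[EX]; j=2 S=156.9800 intr=0.9200 cont=16.8715 V=16.8715[hold]; j=3 S=216.5482 intr=0.0000 cont=3.1208 V=3.1208[hold]; j=4 S=298.7203 intr=0.0000 cont=0.0556 V=0.0556[hold]  S*(4)=113.7979
k=3: j=0 S=96.8900 intr=61.0100 cont=59.0861 V=61.0100[EX]; j=1 S=133.6562 intr=24.2438 cont=30.1678 V=30.1678[hold]; j=2 S=184.3739 intr=0.0000 cont=9.9008 V=9.9008[hold]; j=3 S=254.3371 intr=0.0000 cont=1.5748 V=1.5748[hold]  S*(3)=96.8900
k=2: j=0 S=113.7979 intr=44.1021 cont=45.0928 V=45.0928[hold]; j=1 S=156.9800 intr=0.9200 cont=19.8292 V=19.8292[hold]; j=2 S=216.5482 intr=0.0000 cont=5.6839 V=5.6839[hold]  S*(2)=-
k=1: j=0 S=133.6562 intr=24.2438 cont=32.1141 V=32.1141[hold]; j=1 S=184.3739 intr=0.0000 cont=12.6284 V=12.6284[hold]  S*(1)=-
k=0: j=0 S=156.9800 intr=0.9200 cont=22.1361 V=22.1361[hold]  S*(0)=-

price = 22.1361
boundary = - - - 96.8900 113.7979 96.8900 113.7979 133.6562
tree:
22.1361
32.1141 12.6284
45.0928 19.8292 5.6839
61.0100 30.1678 9.9008 1.5748
75.4057 44.1021 16.8715 3.1208 0.0556
87.6626 61.0100 27.8917 6.1829 0.1121 0.0000
98.0983 75.4057 44.1021 12.2453 0.2262 0.0000 0.0000
106.9835 87.6626 61.0100 24.2438 0.4562 0.0000 0.0000 0.0000
114.5486 98.0983 75.4057 44.1021 0.9200 0.0000 0.0000 0.0000 0.0000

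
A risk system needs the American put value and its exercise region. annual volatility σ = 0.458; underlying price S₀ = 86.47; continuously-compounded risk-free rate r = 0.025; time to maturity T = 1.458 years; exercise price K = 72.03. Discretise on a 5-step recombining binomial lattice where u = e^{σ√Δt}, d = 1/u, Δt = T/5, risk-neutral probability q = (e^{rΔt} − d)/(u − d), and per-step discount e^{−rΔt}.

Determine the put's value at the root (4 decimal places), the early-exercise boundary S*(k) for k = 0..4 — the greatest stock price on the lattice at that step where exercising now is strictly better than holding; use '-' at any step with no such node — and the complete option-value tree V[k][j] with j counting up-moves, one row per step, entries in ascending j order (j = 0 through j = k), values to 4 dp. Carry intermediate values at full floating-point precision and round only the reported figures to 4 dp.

price = 9.9808
boundary = - - - 41.1753 52.7286
tree:
9.9808
15.0187 4.0617
21.9599 6.8839 0.7211
30.8547 11.5793 1.3282 0.0000
39.8766 19.3014 2.4465 0.0000 0.0000
46.9217 30.8547 4.5064 0.0000 0.0000 0.0000

params: Δt=0.29160 u=1.28059 d=0.78089 q=0.45313 e^(-rΔt)=0.99274
t_5 payoffs: 46.9217 30.8547 4.5064 0.0000 0.0000 0.0000
t_4: node(4,0) S=32.1534 payoff=39.8766 vs cont=39.3534 → 39.8766 [stop]  node(4,1) S=52.7286 payoff=19.3014 vs cont=18.7782 → 19.3014 [stop]  node(4,2) S=86.4700 payoff=0.0000 vs cont=2.4465 → 2.4465 [wait]  node(4,3) S=141.8028 payoff=0.0000 vs cont=0.0000 → 0.0000 [wait]  node(4,4) S=232.5436 payoff=0.0000 vs cont=0.0000 → 0.0000 [wait]  ⇒ S*(4)=52.7286
t_3: node(3,0) S=41.1753 payoff=30.8547 vs cont=30.3316 → 30.8547 [stop]  node(3,1) S=67.5236 payoff=4.5064 vs cont=11.5793 → 11.5793 [wait]  node(3,2) S=110.7325 payoff=0.0000 vs cont=1.3282 → 1.3282 [wait]  node(3,3) S=181.5911 payoff=0.0000 vs cont=0.0000 → 0.0000 [wait]  ⇒ S*(3)=41.1753
t_2: node(2,0) S=52.7286 payoff=19.3014 vs cont=21.9599 → 21.9599 [wait]  node(2,1) S=86.4700 payoff=0.0000 vs cont=6.8839 → 6.8839 [wait]  node(2,2) S=141.8028 payoff=0.0000 vs cont=0.7211 → 0.7211 [wait]  ⇒ S*(2)=-
t_1: node(1,0) S=67.5236 payoff=4.5064 vs cont=15.0187 → 15.0187 [wait]  node(1,1) S=110.7325 payoff=0.0000 vs cont=4.0617 → 4.0617 [wait]  ⇒ S*(1)=-
t_0: node(0,0) S=86.4700 payoff=0.0000 vs cont=9.9808 → 9.9808 [wait]  ⇒ S*(0)=-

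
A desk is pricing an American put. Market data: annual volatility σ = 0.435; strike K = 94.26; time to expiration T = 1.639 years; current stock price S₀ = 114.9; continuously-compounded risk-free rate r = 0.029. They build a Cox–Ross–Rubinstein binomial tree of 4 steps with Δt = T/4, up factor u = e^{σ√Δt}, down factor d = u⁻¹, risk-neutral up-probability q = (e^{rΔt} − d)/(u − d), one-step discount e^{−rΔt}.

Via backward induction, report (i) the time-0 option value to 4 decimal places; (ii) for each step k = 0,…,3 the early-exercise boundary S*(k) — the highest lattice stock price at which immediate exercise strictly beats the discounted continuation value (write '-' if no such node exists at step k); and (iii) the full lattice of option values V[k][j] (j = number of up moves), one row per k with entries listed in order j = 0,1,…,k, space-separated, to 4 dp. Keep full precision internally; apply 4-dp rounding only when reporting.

price = 13.1021
boundary = - - - 49.8346
tree:
13.1021
20.4727 4.5133
30.9319 8.3348 0.0000
44.4254 15.3919 0.0000 0.0000
56.5374 28.4244 0.0000 0.0000 0.0000

Δt=0.40975  u=1.32108  d=0.75696  q=0.45202  discount=0.98819
step 4 (expiry): payoffs max(K−S,0) = 56.5374 28.4244 0.0000 0.0000 0.0000
step 3: (k=3,j=0): S=49.8346, (K−S)⁺=44.4254, hold=43.3120 ⇒ V=44.4254 exercise | (k=3,j=1): S=86.9742, (K−S)⁺=7.2858, hold=15.3919 ⇒ V=15.3919 continue | (k=3,j=2): S=151.7923, (K−S)⁺=0.0000, hold=0.0000 ⇒ V=0.0000 continue | (k=3,j=3): S=264.9166, (K−S)⁺=0.0000, hold=0.0000 ⇒ V=0.0000 continue  boundary S*=49.8346
step 2: (k=2,j=0): S=65.8356, (K−S)⁺=28.4244, hold=30.9319 ⇒ V=30.9319 continue | (k=2,j=1): S=114.9000, (K−S)⁺=0.0000, hold=8.3348 ⇒ V=8.3348 continue | (k=2,j=2): S=200.5301, (K−S)⁺=0.0000, hold=0.0000 ⇒ V=0.0000 continue  boundary S*=-
step 1: (k=1,j=0): S=86.9742, (K−S)⁺=7.2858, hold=20.4727 ⇒ V=20.4727 continue | (k=1,j=1): S=151.7923, (K−S)⁺=0.0000, hold=4.5133 ⇒ V=4.5133 continue  boundary S*=-
step 0: (k=0,j=0): S=114.9000, (K−S)⁺=0.0000, hold=13.1021 ⇒ V=13.1021 continue  boundary S*=-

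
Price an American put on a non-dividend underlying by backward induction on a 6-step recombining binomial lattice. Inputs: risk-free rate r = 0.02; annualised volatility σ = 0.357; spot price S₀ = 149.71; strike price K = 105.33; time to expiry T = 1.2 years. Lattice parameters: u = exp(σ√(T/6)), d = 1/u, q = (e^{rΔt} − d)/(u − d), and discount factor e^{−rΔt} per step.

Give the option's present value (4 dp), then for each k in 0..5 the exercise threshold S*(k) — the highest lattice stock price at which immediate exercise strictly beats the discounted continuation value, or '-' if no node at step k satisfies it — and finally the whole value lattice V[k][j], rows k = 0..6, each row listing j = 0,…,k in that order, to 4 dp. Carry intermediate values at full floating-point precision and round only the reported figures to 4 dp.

params: Δt=0.20000 u=1.17311 d=0.85244 q=0.47267 e^(-rΔt)=0.99601
t_6 payoffs: 47.8884 26.2801 0.0000 0.0000 0.0000 0.0000 0.0000
t_5: node(5,0) S=67.3851 payoff=37.9449 vs cont=37.5244 → 37.9449 [stop]  node(5,1) S=92.7339 payoff=12.5961 vs cont=13.8030 → 13.8030 [wait]  node(5,2) S=127.6184 payoff=0.0000 vs cont=0.0000 → 0.0000 [wait]  node(5,3) S=175.6258 payoff=0.0000 vs cont=0.0000 → 0.0000 [wait]  node(5,4) S=241.6924 payoff=0.0000 vs cont=0.0000 → 0.0000 [wait]  node(5,5) S=332.6119 payoff=0.0000 vs cont=0.0000 → 0.0000 [wait]  ⇒ S*(5)=67.3851
t_4: node(4,0) S=79.0499 payoff=26.2801 vs cont=26.4278 → 26.4278 [wait]  node(4,1) S=108.7868 payoff=0.0000 vs cont=7.2497 → 7.2497 [wait]  node(4,2) S=149.7100 payoff=0.0000 vs cont=0.0000 → 0.0000 [wait]  node(4,3) S=206.0277 payoff=0.0000 vs cont=0.0000 → 0.0000 [wait]  node(4,4) S=283.5309 payoff=0.0000 vs cont=0.0000 → 0.0000 [wait]  ⇒ S*(4)=-
t_3: node(3,0) S=92.7339 payoff=12.5961 vs cont=17.2936 → 17.2936 [wait]  node(3,1) S=127.6184 payoff=0.0000 vs cont=3.8077 → 3.8077 [wait]  node(3,2) S=175.6258 payoff=0.0000 vs cont=0.0000 → 0.0000 [wait]  node(3,3) S=241.6924 payoff=0.0000 vs cont=0.0000 → 0.0000 [wait]  ⇒ S*(3)=-
t_2: node(2,0) S=108.7868 payoff=0.0000 vs cont=10.8756 → 10.8756 [wait]  node(2,1) S=149.7100 payoff=0.0000 vs cont=1.9999 → 1.9999 [wait]  node(2,2) S=206.0277 payoff=0.0000 vs cont=0.0000 → 0.0000 [wait]  ⇒ S*(2)=-
t_1: node(1,0) S=127.6184 payoff=0.0000 vs cont=6.6537 → 6.6537 [wait]  node(1,1) S=175.6258 payoff=0.0000 vs cont=1.0504 → 1.0504 [wait]  ⇒ S*(1)=-
t_0: node(0,0) S=149.7100 payoff=0.0000 vs cont=3.9892 → 3.9892 [wait]  ⇒ S*(0)=-

price = 3.9892
boundary = - - - - - 67.3851
tree:
3.9892
6.6537 1.0504
10.8756 1.9999 0.0000
17.2936 3.8077 0.0000 0.0000
26.4278 7.2497 0.0000 0.0000 0.0000
37.9449 13.8030 0.0000 0.0000 0.0000 0.0000
47.8884 26.2801 0.0000 0.0000 0.0000 0.0000 0.0000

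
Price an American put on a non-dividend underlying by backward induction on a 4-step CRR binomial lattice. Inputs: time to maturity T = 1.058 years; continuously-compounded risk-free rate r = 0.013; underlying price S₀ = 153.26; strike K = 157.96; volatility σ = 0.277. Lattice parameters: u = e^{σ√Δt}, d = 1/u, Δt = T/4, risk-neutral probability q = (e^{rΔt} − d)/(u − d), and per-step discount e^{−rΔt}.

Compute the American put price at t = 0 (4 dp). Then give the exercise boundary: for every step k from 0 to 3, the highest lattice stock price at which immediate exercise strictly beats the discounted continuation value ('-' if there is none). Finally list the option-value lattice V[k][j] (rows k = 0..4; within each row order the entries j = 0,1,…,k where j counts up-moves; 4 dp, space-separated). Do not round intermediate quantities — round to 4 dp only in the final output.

Δt=0.26450  u=1.15311  d=0.86722  q=0.47649  discount=0.99657
step 4 (expiry): payoffs max(K−S,0) = 71.2737 42.6970 4.7000 0.0000 0.0000
step 3: (k=3,j=0): S=99.9586, (K−S)⁺=58.0014, hold=57.4592 ⇒ V=58.0014 exercise | (k=3,j=1): S=132.9105, (K−S)⁺=25.0495, hold=24.5073 ⇒ V=25.0495 exercise | (k=3,j=2): S=176.7252, (K−S)⁺=0.0000, hold=2.4520 ⇒ V=2.4520 continue | (k=3,j=3): S=234.9835, (K−S)⁺=0.0000, hold=0.0000 ⇒ V=0.0000 continue  boundary S*=132.9105
step 2: (k=2,j=0): S=115.2630, (K−S)⁺=42.6970, hold=42.1548 ⇒ V=42.6970 exercise | (k=2,j=1): S=153.2600, (K−S)⁺=4.7000, hold=14.2329 ⇒ V=14.2329 continue | (k=2,j=2): S=203.7830, (K−S)⁺=0.0000, hold=1.2793 ⇒ V=1.2793 continue  boundary S*=115.2630
step 1: (k=1,j=0): S=132.9105, (K−S)⁺=25.0495, hold=29.0341 ⇒ V=29.0341 continue | (k=1,j=1): S=176.7252, (K−S)⁺=0.0000, hold=8.0329 ⇒ V=8.0329 continue  boundary S*=-
step 0: (k=0,j=0): S=153.2600, (K−S)⁺=4.7000, hold=18.9619 ⇒ V=18.9619 continue  boundary S*=-

price = 18.9619
boundary = - - 115.2630 132.9105
tree:
18.9619
29.0341 8.0329
42.6970 14.2329 1.2793
58.0014 25.0495 2.4520 0.0000
71.2737 42.6970 4.7000 0.0000 0.0000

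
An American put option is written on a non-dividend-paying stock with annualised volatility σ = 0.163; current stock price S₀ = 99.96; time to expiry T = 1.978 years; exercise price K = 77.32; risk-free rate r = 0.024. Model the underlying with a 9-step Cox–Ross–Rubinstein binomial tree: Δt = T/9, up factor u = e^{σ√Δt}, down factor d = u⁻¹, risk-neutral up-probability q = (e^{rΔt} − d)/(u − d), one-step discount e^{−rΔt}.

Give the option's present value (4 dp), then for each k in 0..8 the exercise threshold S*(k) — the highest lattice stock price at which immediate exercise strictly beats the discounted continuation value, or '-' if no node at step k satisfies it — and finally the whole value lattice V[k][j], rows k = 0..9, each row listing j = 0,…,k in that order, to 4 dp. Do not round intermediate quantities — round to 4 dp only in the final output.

params: Δt=0.21978 u=1.07941 d=0.92643 q=0.51548 e^(-rΔt)=0.99474
t_9 payoffs: 27.0688 18.7710 9.1030 0.0000 0.0000 0.0000 0.0000 0.0000 0.0000 0.0000
t_8: node(8,0) S=54.2416 payoff=23.0784 vs cont=22.6716 → 23.0784 [stop]  node(8,1) S=63.1984 payoff=14.1216 vs cont=13.7148 → 14.1216 [stop]  node(8,2) S=73.6342 payoff=3.6858 vs cont=4.3874 → 4.3874 [wait]  node(8,3) S=85.7932 payoff=0.0000 vs cont=0.0000 → 0.0000 [wait]  node(8,4) S=99.9600 payoff=0.0000 vs cont=0.0000 → 0.0000 [wait]  node(8,5) S=116.4661 payoff=0.0000 vs cont=0.0000 → 0.0000 [wait]  node(8,6) S=135.6978 payoff=0.0000 vs cont=0.0000 → 0.0000 [wait]  node(8,7) S=158.1053 payoff=0.0000 vs cont=0.0000 → 0.0000 [wait]  node(8,8) S=184.2127 payoff=0.0000 vs cont=0.0000 → 0.0000 [wait]  ⇒ S*(8)=63.1984
t_7: node(7,0) S=58.5490 payoff=18.7710 vs cont=18.3642 → 18.7710 [stop]  node(7,1) S=68.2170 payoff=9.1030 vs cont=9.0560 → 9.1030 [stop]  node(7,2) S=79.4815 payoff=0.0000 vs cont=2.1146 → 2.1146 [wait]  node(7,3) S=92.6061 payoff=0.0000 vs cont=0.0000 → 0.0000 [wait]  node(7,4) S=107.8979 payoff=0.0000 vs cont=0.0000 → 0.0000 [wait]  node(7,5) S=125.7148 payoff=0.0000 vs cont=0.0000 → 0.0000 [wait]  node(7,6) S=146.4737 payoff=0.0000 vs cont=0.0000 → 0.0000 [wait]  node(7,7) S=170.6605 payoff=0.0000 vs cont=0.0000 → 0.0000 [wait]  ⇒ S*(7)=68.2170
t_6: node(6,0) S=63.1984 payoff=14.1216 vs cont=13.7148 → 14.1216 [stop]  node(6,1) S=73.6342 payoff=3.6858 vs cont=5.4717 → 5.4717 [wait]  node(6,2) S=85.7932 payoff=0.0000 vs cont=1.0192 → 1.0192 [wait]  node(6,3) S=99.9600 payoff=0.0000 vs cont=0.0000 → 0.0000 [wait]  node(6,4) S=116.4661 payoff=0.0000 vs cont=0.0000 → 0.0000 [wait]  node(6,5) S=135.6978 payoff=0.0000 vs cont=0.0000 → 0.0000 [wait]  node(6,6) S=158.1053 payoff=0.0000 vs cont=0.0000 → 0.0000 [wait]  ⇒ S*(6)=63.1984
t_5: node(5,0) S=68.2170 payoff=9.1030 vs cont=9.6119 → 9.6119 [wait]  node(5,1) S=79.4815 payoff=0.0000 vs cont=3.1598 → 3.1598 [wait]  node(5,2) S=92.6061 payoff=0.0000 vs cont=0.4912 → 0.4912 [wait]  node(5,3) S=107.8979 payoff=0.0000 vs cont=0.0000 → 0.0000 [wait]  node(5,4) S=125.7148 payoff=0.0000 vs cont=0.0000 → 0.0000 [wait]  node(5,5) S=146.4737 payoff=0.0000 vs cont=0.0000 → 0.0000 [wait]  ⇒ S*(5)=-
t_4: node(4,0) S=73.6342 payoff=3.6858 vs cont=6.2530 → 6.2530 [wait]  node(4,1) S=85.7932 payoff=0.0000 vs cont=1.7748 → 1.7748 [wait]  node(4,2) S=99.9600 payoff=0.0000 vs cont=0.2368 → 0.2368 [wait]  node(4,3) S=116.4661 payoff=0.0000 vs cont=0.0000 → 0.0000 [wait]  node(4,4) S=135.6978 payoff=0.0000 vs cont=0.0000 → 0.0000 [wait]  ⇒ S*(4)=-
t_3: node(3,0) S=79.4815 payoff=0.0000 vs cont=3.9238 → 3.9238 [wait]  node(3,1) S=92.6061 payoff=0.0000 vs cont=0.9768 → 0.9768 [wait]  node(3,2) S=107.8979 payoff=0.0000 vs cont=0.1141 → 0.1141 [wait]  node(3,3) S=125.7148 payoff=0.0000 vs cont=0.0000 → 0.0000 [wait]  ⇒ S*(3)=-
t_2: node(2,0) S=85.7932 payoff=0.0000 vs cont=2.3921 → 2.3921 [wait]  node(2,1) S=99.9600 payoff=0.0000 vs cont=0.5293 → 0.5293 [wait]  node(2,2) S=116.4661 payoff=0.0000 vs cont=0.0550 → 0.0550 [wait]  ⇒ S*(2)=-
t_1: node(1,0) S=92.6061 payoff=0.0000 vs cont=1.4243 → 1.4243 [wait]  node(1,1) S=107.8979 payoff=0.0000 vs cont=0.2833 → 0.2833 [wait]  ⇒ S*(1)=-
t_0: node(0,0) S=99.9600 payoff=0.0000 vs cont=0.8318 → 0.8318 [wait]  ⇒ S*(0)=-

price = 0.8318
boundary = - - - - - - 63.1984 68.2170 63.1984
tree:
0.8318
1.4243 0.2833
2.3921 0.5293 0.0550
3.9238 0.9768 0.1141 0.0000
6.2530 1.7748 0.2368 0.0000 0.0000
9.6119 3.1598 0.4912 0.0000 0.0000 0.0000
14.1216 5.4717 1.0192 0.0000 0.0000 0.0000 0.0000
18.7710 9.1030 2.1146 0.0000 0.0000 0.0000 0.0000 0.0000
23.0784 14.1216 4.3874 0.0000 0.0000 0.0000 0.0000 0.0000 0.0000
27.0688 18.7710 9.1030 0.0000 0.0000 0.0000 0.0000 0.0000 0.0000 0.0000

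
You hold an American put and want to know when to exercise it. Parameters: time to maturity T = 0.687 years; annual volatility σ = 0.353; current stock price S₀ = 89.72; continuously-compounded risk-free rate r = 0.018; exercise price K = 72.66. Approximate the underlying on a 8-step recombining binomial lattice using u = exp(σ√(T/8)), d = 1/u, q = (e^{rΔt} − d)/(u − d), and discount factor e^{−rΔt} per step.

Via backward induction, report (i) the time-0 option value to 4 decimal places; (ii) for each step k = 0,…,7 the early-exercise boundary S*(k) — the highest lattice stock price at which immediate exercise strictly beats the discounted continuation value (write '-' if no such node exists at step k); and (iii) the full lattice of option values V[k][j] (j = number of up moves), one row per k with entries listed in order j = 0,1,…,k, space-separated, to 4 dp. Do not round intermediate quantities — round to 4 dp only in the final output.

Δt=0.08588  u=1.10898  d=0.90173  q=0.48163  discount=0.99846
step 8 (expiry): payoffs max(K−S,0) = 33.4420 24.4279 13.3419 0.0000 0.0000 0.0000 0.0000 0.0000 0.0000
step 7: (k=7,j=0): S=43.4922, (K−S)⁺=29.1678, hold=29.0556 ⇒ V=29.1678 exercise | (k=7,j=1): S=53.4887, (K−S)⁺=19.1713, hold=19.0591 ⇒ V=19.1713 exercise | (k=7,j=2): S=65.7829, (K−S)⁺=6.8771, hold=6.9054 ⇒ V=6.9054 continue | (k=7,j=3): S=80.9028, (K−S)⁺=0.0000, hold=0.0000 ⇒ V=0.0000 continue | (k=7,j=4): S=99.4981, (K−S)⁺=0.0000, hold=0.0000 ⇒ V=0.0000 continue | (k=7,j=5): S=122.3674, (K−S)⁺=0.0000, hold=0.0000 ⇒ V=0.0000 continue | (k=7,j=6): S=150.4931, (K−S)⁺=0.0000, hold=0.0000 ⇒ V=0.0000 continue | (k=7,j=7): S=185.0834, (K−S)⁺=0.0000, hold=0.0000 ⇒ V=0.0000 continue  boundary S*=53.4887
step 6: (k=6,j=0): S=48.2321, (K−S)⁺=24.4279, hold=24.3156 ⇒ V=24.4279 exercise | (k=6,j=1): S=59.3181, (K−S)⁺=13.3419, hold=13.2432 ⇒ V=13.3419 exercise | (k=6,j=2): S=72.9522, (K−S)⁺=0.0000, hold=3.5741 ⇒ V=3.5741 continue | (k=6,j=3): S=89.7200, (K−S)⁺=0.0000, hold=0.0000 ⇒ V=0.0000 continue | (k=6,j=4): S=110.3418, (K−S)⁺=0.0000, hold=0.0000 ⇒ V=0.0000 continue | (k=6,j=5): S=135.7035, (K−S)⁺=0.0000, hold=0.0000 ⇒ V=0.0000 continue | (k=6,j=6): S=166.8945, (K−S)⁺=0.0000, hold=0.0000 ⇒ V=0.0000 continue  boundary S*=59.3181
step 5: (k=5,j=0): S=53.4887, (K−S)⁺=19.1713, hold=19.0591 ⇒ V=19.1713 exercise | (k=5,j=1): S=65.7829, (K−S)⁺=6.8771, hold=8.6241 ⇒ V=8.6241 continue | (k=5,j=2): S=80.9028, (K−S)⁺=0.0000, hold=1.8498 ⇒ V=1.8498 continue | (k=5,j=3): S=99.4981, (K−S)⁺=0.0000, hold=0.0000 ⇒ V=0.0000 continue | (k=5,j=4): S=122.3674, (K−S)⁺=0.0000, hold=0.0000 ⇒ V=0.0000 continue | (k=5,j=5): S=150.4931, (K−S)⁺=0.0000, hold=0.0000 ⇒ V=0.0000 continue  boundary S*=53.4887
step 4: (k=4,j=0): S=59.3181, (K−S)⁺=13.3419, hold=14.0697 ⇒ V=14.0697 continue | (k=4,j=1): S=72.9522, (K−S)⁺=0.0000, hold=5.3532 ⇒ V=5.3532 continue | (k=4,j=2): S=89.7200, (K−S)⁺=0.0000, hold=0.9574 ⇒ V=0.9574 continue | (k=4,j=3): S=110.3418, (K−S)⁺=0.0000, hold=0.0000 ⇒ V=0.0000 continue | (k=4,j=4): S=135.7035, (K−S)⁺=0.0000, hold=0.0000 ⇒ V=0.0000 continue  boundary S*=-
step 3: (k=3,j=0): S=65.7829, (K−S)⁺=6.8771, hold=9.8564 ⇒ V=9.8564 continue | (k=3,j=1): S=80.9028, (K−S)⁺=0.0000, hold=3.2311 ⇒ V=3.2311 continue | (k=3,j=2): S=99.4981, (K−S)⁺=0.0000, hold=0.4955 ⇒ V=0.4955 continue | (k=3,j=3): S=122.3674, (K−S)⁺=0.0000, hold=0.0000 ⇒ V=0.0000 continue  boundary S*=-
step 2: (k=2,j=0): S=72.9522, (K−S)⁺=0.0000, hold=6.6551 ⇒ V=6.6551 continue | (k=2,j=1): S=89.7200, (K−S)⁺=0.0000, hold=1.9106 ⇒ V=1.9106 continue | (k=2,j=2): S=110.3418, (K−S)⁺=0.0000, hold=0.2565 ⇒ V=0.2565 continue  boundary S*=-
step 1: (k=1,j=0): S=80.9028, (K−S)⁺=0.0000, hold=4.3633 ⇒ V=4.3633 continue | (k=1,j=1): S=99.4981, (K−S)⁺=0.0000, hold=1.1122 ⇒ V=1.1122 continue  boundary S*=-
step 0: (k=0,j=0): S=89.7200, (K−S)⁺=0.0000, hold=2.7932 ⇒ V=2.7932 continue  boundary S*=-

price = 2.7932
boundary = - - - - - 53.4887 59.3181 53.4887
tree:
2.7932
4.3633 1.1122
6.6551 1.9106 0.2565
9.8564 3.2311 0.4955 0.0000
14.0697 5.3532 0.9574 0.0000 0.0000
19.1713 8.6241 1.8498 0.0000 0.0000 0.0000
24.4279 13.3419 3.5741 0.0000 0.0000 0.0000 0.0000
29.1678 19.1713 6.9054 0.0000 0.0000 0.0000 0.0000 0.0000
33.4420 24.4279 13.3419 0.0000 0.0000 0.0000 0.0000 0.0000 0.0000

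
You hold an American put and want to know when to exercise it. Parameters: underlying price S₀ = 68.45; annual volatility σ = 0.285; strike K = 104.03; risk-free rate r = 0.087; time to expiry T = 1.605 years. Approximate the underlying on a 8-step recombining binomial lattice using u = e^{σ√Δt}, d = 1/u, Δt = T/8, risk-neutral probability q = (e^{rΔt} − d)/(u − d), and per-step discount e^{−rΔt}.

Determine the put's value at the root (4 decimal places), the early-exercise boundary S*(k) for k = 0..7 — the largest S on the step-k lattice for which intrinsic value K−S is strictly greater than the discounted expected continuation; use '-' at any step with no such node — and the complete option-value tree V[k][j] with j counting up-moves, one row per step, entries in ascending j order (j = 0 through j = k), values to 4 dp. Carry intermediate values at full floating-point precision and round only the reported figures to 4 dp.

price = 35.5800
boundary = 68.4500 77.7702 68.4500 77.7702 68.4500 77.7702 68.4500 77.7702
tree:
35.5800
43.7832 26.2598
51.0034 35.5800 17.2822
57.3583 43.7832 26.2598 10.1056
62.9515 51.0034 35.5800 16.6265 4.8125
67.8745 57.3583 43.7832 26.2598 8.8629 1.4769
72.2075 62.9515 51.0034 35.5800 15.7129 3.2453 0.0000
76.0212 67.8745 57.3583 43.7832 26.2598 7.1313 0.0000 0.0000
79.3778 72.2075 62.9515 51.0034 35.5800 15.6705 0.0000 0.0000 0.0000

Δt=0.20062  u=1.13616  d=0.88016  q=0.53691  discount=0.98270
step 8 (expiry): payoffs max(K−S,0) = 79.3778 72.2075 62.9515 51.0034 35.5800 15.6705 0.0000 0.0000 0.0000
step 7: (k=7,j=0): S=28.0088, (K−S)⁺=76.0212, hold=74.2212 ⇒ V=76.0212 exercise | (k=7,j=1): S=36.1555, (K−S)⁺=67.8745, hold=66.0745 ⇒ V=67.8745 exercise | (k=7,j=2): S=46.6717, (K−S)⁺=57.3583, hold=55.5582 ⇒ V=57.3583 exercise | (k=7,j=3): S=60.2468, (K−S)⁺=43.7832, hold=41.9832 ⇒ V=43.7832 exercise | (k=7,j=4): S=77.7702, (K−S)⁺=26.2598, hold=24.4598 ⇒ V=26.2598 exercise | (k=7,j=5): S=100.3906, (K−S)⁺=3.6394, hold=7.1313 ⇒ V=7.1313 continue | (k=7,j=6): S=129.5903, (K−S)⁺=0.0000, hold=0.0000 ⇒ V=0.0000 continue | (k=7,j=7): S=167.2831, (K−S)⁺=0.0000, hold=0.0000 ⇒ V=0.0000 continue  boundary S*=77.7702
step 6: (k=6,j=0): S=31.8225, (K−S)⁺=72.2075, hold=70.4075 ⇒ V=72.2075 exercise | (k=6,j=1): S=41.0785, (K−S)⁺=62.9515, hold=61.1515 ⇒ V=62.9515 exercise | (k=6,j=2): S=53.0266, (K−S)⁺=51.0034, hold=49.2034 ⇒ V=51.0034 exercise | (k=6,j=3): S=68.4500, (K−S)⁺=35.5800, hold=33.7800 ⇒ V=35.5800 exercise | (k=6,j=4): S=88.3595, (K−S)⁺=15.6705, hold=15.7129 ⇒ V=15.7129 continue | (k=6,j=5): S=114.0598, (K−S)⁺=0.0000, hold=3.2453 ⇒ V=3.2453 continue | (k=6,j=6): S=147.2354, (K−S)⁺=0.0000, hold=0.0000 ⇒ V=0.0000 continue  boundary S*=68.4500
step 5: (k=5,j=0): S=36.1555, (K−S)⁺=67.8745, hold=66.0745 ⇒ V=67.8745 exercise | (k=5,j=1): S=46.6717, (K−S)⁺=57.3583, hold=55.5582 ⇒ V=57.3583 exercise | (k=5,j=2): S=60.2468, (K−S)⁺=43.7832, hold=41.9832 ⇒ V=43.7832 exercise | (k=5,j=3): S=77.7702, (K−S)⁺=26.2598, hold=24.4821 ⇒ V=26.2598 exercise | (k=5,j=4): S=100.3906, (K−S)⁺=3.6394, hold=8.8629 ⇒ V=8.8629 continue | (k=5,j=5): S=129.5903, (K−S)⁺=0.0000, hold=1.4769 ⇒ V=1.4769 continue  boundary S*=77.7702
step 4: (k=4,j=0): S=41.0785, (K−S)⁺=62.9515, hold=61.1515 ⇒ V=62.9515 exercise | (k=4,j=1): S=53.0266, (K−S)⁺=51.0034, hold=49.2034 ⇒ V=51.0034 exercise | (k=4,j=2): S=68.4500, (K−S)⁺=35.5800, hold=33.7800 ⇒ V=35.5800 exercise | (k=4,j=3): S=88.3595, (K−S)⁺=15.6705, hold=16.6265 ⇒ V=16.6265 continue | (k=4,j=4): S=114.0598, (K−S)⁺=0.0000, hold=4.8125 ⇒ V=4.8125 continue  boundary S*=68.4500
step 3: (k=3,j=0): S=46.6717, (K−S)⁺=57.3583, hold=55.5582 ⇒ V=57.3583 exercise | (k=3,j=1): S=60.2468, (K−S)⁺=43.7832, hold=41.9832 ⇒ V=43.7832 exercise | (k=3,j=2): S=77.7702, (K−S)⁺=26.2598, hold=24.9642 ⇒ V=26.2598 exercise | (k=3,j=3): S=100.3906, (K−S)⁺=3.6394, hold=10.1056 ⇒ V=10.1056 continue  boundary S*=77.7702
step 2: (k=2,j=0): S=53.0266, (K−S)⁺=51.0034, hold=49.2034 ⇒ V=51.0034 exercise | (k=2,j=1): S=68.4500, (K−S)⁺=35.5800, hold=33.7800 ⇒ V=35.5800 exercise | (k=2,j=2): S=88.3595, (K−S)⁺=15.6705, hold=17.2822 ⇒ V=17.2822 continue  boundary S*=68.4500
step 1: (k=1,j=0): S=60.2468, (K−S)⁺=43.7832, hold=41.9832 ⇒ V=43.7832 exercise | (k=1,j=1): S=77.7702, (K−S)⁺=26.2598, hold=25.3101 ⇒ V=26.2598 exercise  boundary S*=77.7702
step 0: (k=0,j=0): S=68.4500, (K−S)⁺=35.5800, hold=33.7800 ⇒ V=35.5800 exercise  boundary S*=68.4500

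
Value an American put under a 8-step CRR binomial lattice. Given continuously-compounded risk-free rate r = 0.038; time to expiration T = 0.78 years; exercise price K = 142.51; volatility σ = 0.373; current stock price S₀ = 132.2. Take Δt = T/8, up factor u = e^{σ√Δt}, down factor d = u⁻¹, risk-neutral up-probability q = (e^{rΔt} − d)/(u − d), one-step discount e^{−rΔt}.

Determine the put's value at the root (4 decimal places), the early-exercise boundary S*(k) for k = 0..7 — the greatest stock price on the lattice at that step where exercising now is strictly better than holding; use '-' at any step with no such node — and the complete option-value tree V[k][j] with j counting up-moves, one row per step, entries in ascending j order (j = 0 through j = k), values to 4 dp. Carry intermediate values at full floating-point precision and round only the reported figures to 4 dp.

Δt=0.09750, u=1.12352, d=0.89006, q=0.48681, disc=e^(-rΔt)=0.99630
k=8 terminal: V=max(K-S,0) → 90.4414 76.7836 59.5433 37.7808 10.3100 0.0000 0.0000 0.0000 0.0000
k=7: j=0 S=58.5003 intr=84.0097 cont=83.4827 V=84.0097[EX]; j=1 S=73.8451 intr=68.6649 cont=68.1379 V=68.6649[EX]; j=2 S=93.2150 intr=49.2950 cont=48.7680 V=49.2950[EX]; j=3 S=117.6656 intr=24.8444 cont=24.3174 V=24.8444[EX]; j=4 S=148.5297 intr=0.0000 cont=5.2714 V=5.2714[hold]; j=5 S=187.4896 intr=0.0000 cont=0.0000 V=0.0000[hold]; j=6 S=236.6689 intr=0.0000 cont=0.0000 V=0.0000[hold]; j=7 S=298.7480 intr=0.0000 cont=0.0000 V=0.0000[hold]  S*(7)=117.6656
k=6: j=0 S=65.7264 intr=76.7836 cont=76.2566 V=76.7836[EX]; j=1 S=82.9667 intr=59.5433 cont=59.0163 V=59.5433[EX]; j=2 S=104.7292 intr=37.7808 cont=37.2538 V=37.7808[EX]; j=3 S=132.2000 intr=10.3100 cont=15.2593 V=15.2593[hold]; j=4 S=166.8766 intr=0.0000 cont=2.6952 V=2.6952[hold]; j=5 S=210.6489 intr=0.0000 cont=0.0000 V=0.0000[hold]; j=6 S=265.9029 intr=0.0000 cont=0.0000 V=0.0000[hold]  S*(6)=104.7292
k=5: j=0 S=73.8451 intr=68.6649 cont=68.1379 V=68.6649[EX]; j=1 S=93.2150 intr=49.2950 cont=48.7680 V=49.2950[EX]; j=2 S=117.6656 intr=24.8444 cont=26.7179 V=26.7179[hold]; j=3 S=148.5297 intr=0.0000 cont=9.1091 V=9.1091[hold]; j=4 S=187.4896 intr=0.0000 cont=1.3780 V=1.3780[hold]; j=5 S=236.6689 intr=0.0000 cont=0.0000 V=0.0000[hold]  S*(5)=93.2150
k=4: j=0 S=82.9667 intr=59.5433 cont=59.0163 V=59.5433[EX]; j=1 S=104.7292 intr=37.7808 cont=38.1625 V=38.1625[hold]; j=2 S=132.2000 intr=10.3100 cont=18.0786 V=18.0786[hold]; j=3 S=166.8766 intr=0.0000 cont=5.3257 V=5.3257[hold]; j=4 S=210.6489 intr=0.0000 cont=0.7046 V=0.7046[hold]  S*(4)=82.9667
k=3: j=0 S=93.2150 intr=49.2950 cont=48.9531 V=49.2950[EX]; j=1 S=117.6656 intr=24.8444 cont=28.2804 V=28.2804[hold]; j=2 S=148.5297 intr=0.0000 cont=11.8264 V=11.8264[hold]; j=3 S=187.4896 intr=0.0000 cont=3.0647 V=3.0647[hold]  S*(3)=93.2150
k=2: j=0 S=104.7292 intr=37.7808 cont=38.9203 V=38.9203[hold]; j=1 S=132.2000 intr=10.3100 cont=20.1954 V=20.1954[hold]; j=2 S=166.8766 intr=0.0000 cont=7.5331 V=7.5331[hold]  S*(2)=-
k=1: j=0 S=117.6656 intr=24.8444 cont=29.6945 V=29.6945[hold]; j=1 S=148.5297 intr=0.0000 cont=13.9793 V=13.9793[hold]  S*(1)=-
k=0: j=0 S=132.2000 intr=10.3100 cont=21.9626 V=21.9626[hold]  S*(0)=-

price = 21.9626
boundary = - - - 93.2150 82.9667 93.2150 104.7292 117.6656
tree:
21.9626
29.6945 13.9793
38.9203 20.1954 7.5331
49.2950 28.2804 11.8264 3.0647
59.5433 38.1625 18.0786 5.3257 0.7046
68.6649 49.2950 26.7179 9.1091 1.3780 0.0000
76.7836 59.5433 37.7808 15.2593 2.6952 0.0000 0.0000
84.0097 68.6649 49.2950 24.8444 5.2714 0.0000 0.0000 0.0000
90.4414 76.7836 59.5433 37.7808 10.3100 0.0000 0.0000 0.0000 0.0000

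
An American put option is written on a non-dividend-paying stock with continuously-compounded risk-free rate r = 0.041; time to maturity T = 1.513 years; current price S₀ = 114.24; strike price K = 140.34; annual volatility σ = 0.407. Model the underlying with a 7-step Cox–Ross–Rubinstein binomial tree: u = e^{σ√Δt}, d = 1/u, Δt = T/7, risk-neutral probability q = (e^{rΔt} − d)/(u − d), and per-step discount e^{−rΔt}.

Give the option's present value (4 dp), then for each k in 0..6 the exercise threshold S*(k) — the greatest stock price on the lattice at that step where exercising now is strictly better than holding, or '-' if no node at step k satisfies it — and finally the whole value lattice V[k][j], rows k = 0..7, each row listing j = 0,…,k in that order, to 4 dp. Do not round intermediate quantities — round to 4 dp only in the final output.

params: Δt=0.21614 u=1.20831 d=0.82761 q=0.47622 e^(-rΔt)=0.99118
t_7 payoffs: 109.9605 95.9859 75.5828 45.7944 2.3032 0.0000 0.0000 0.0000
t_6: node(6,0) S=36.7077 payoff=103.6323 vs cont=102.3941 → 103.6323 [stop]  node(6,1) S=53.5934 payoff=86.7466 vs cont=85.5085 → 86.7466 [stop]  node(6,2) S=78.2464 payoff=62.0936 vs cont=60.8554 → 62.0936 [stop]  node(6,3) S=114.2400 payoff=26.1000 vs cont=24.8618 → 26.1000 [stop]  node(6,4) S=166.7907 payoff=0.0000 vs cont=1.1957 → 1.1957 [wait]  node(6,5) S=243.5148 payoff=0.0000 vs cont=0.0000 → 0.0000 [wait]  node(6,6) S=355.5322 payoff=0.0000 vs cont=0.0000 → 0.0000 [wait]  ⇒ S*(6)=114.2400
t_5: node(5,0) S=44.3541 payoff=95.9859 vs cont=94.7477 → 95.9859 [stop]  node(5,1) S=64.7572 payoff=75.5828 vs cont=74.3447 → 75.5828 [stop]  node(5,2) S=94.5456 payoff=45.7944 vs cont=44.5562 → 45.7944 [stop]  node(5,3) S=138.0368 payoff=2.3032 vs cont=14.1145 → 14.1145 [wait]  node(5,4) S=201.5341 payoff=0.0000 vs cont=0.6208 → 0.6208 [wait]  node(5,5) S=294.2403 payoff=0.0000 vs cont=0.0000 → 0.0000 [wait]  ⇒ S*(5)=94.5456
t_4: node(4,0) S=53.5934 payoff=86.7466 vs cont=85.5085 → 86.7466 [stop]  node(4,1) S=78.2464 payoff=62.0936 vs cont=60.8554 → 62.0936 [stop]  node(4,2) S=114.2400 payoff=26.1000 vs cont=30.4370 → 30.4370 [wait]  node(4,3) S=166.7907 payoff=0.0000 vs cont=7.6207 → 7.6207 [wait]  node(4,4) S=243.5148 payoff=0.0000 vs cont=0.3223 → 0.3223 [wait]  ⇒ S*(4)=78.2464
t_3: node(3,0) S=64.7572 payoff=75.5828 vs cont=74.3447 → 75.5828 [stop]  node(3,1) S=94.5456 payoff=45.7944 vs cont=46.6033 → 46.6033 [wait]  node(3,2) S=138.0368 payoff=2.3032 vs cont=19.3988 → 19.3988 [wait]  node(3,3) S=201.5341 payoff=0.0000 vs cont=4.1085 → 4.1085 [wait]  ⇒ S*(3)=64.7572
t_2: node(2,0) S=78.2464 payoff=62.0936 vs cont=61.2372 → 62.0936 [stop]  node(2,1) S=114.2400 payoff=26.1000 vs cont=33.3512 → 33.3512 [wait]  node(2,2) S=166.7907 payoff=0.0000 vs cont=12.0104 → 12.0104 [wait]  ⇒ S*(2)=78.2464
t_1: node(1,0) S=94.5456 payoff=45.7944 vs cont=47.9789 → 47.9789 [wait]  node(1,1) S=138.0368 payoff=2.3032 vs cont=22.9838 → 22.9838 [wait]  ⇒ S*(1)=-
t_0: node(0,0) S=114.2400 payoff=26.1000 vs cont=35.7575 → 35.7575 [wait]  ⇒ S*(0)=-

price = 35.7575
boundary = - - 78.2464 64.7572 78.2464 94.5456 114.2400
tree:
35.7575
47.9789 22.9838
62.0936 33.3512 12.0104
75.5828 46.6033 19.3988 4.1085
86.7466 62.0936 30.4370 7.6207 0.3223
95.9859 75.5828 45.7944 14.1145 0.6208 0.0000
103.6323 86.7466 62.0936 26.1000 1.1957 0.0000 0.0000
109.9605 95.9859 75.5828 45.7944 2.3032 0.0000 0.0000 0.0000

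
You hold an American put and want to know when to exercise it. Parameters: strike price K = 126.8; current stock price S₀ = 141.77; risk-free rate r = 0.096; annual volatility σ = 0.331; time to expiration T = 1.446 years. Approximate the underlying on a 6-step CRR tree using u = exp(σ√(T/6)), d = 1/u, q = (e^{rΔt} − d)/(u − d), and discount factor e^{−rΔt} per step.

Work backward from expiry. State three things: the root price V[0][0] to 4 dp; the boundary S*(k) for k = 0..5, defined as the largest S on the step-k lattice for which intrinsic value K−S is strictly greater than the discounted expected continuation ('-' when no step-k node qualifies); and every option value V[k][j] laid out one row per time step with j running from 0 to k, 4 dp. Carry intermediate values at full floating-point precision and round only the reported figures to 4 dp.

price = 9.2015
boundary = - - - 87.0711 102.4340 87.0711
tree:
9.2015
15.5388 4.0135
25.3711 7.5452 1.0731
39.7289 13.8163 2.3425 0.0000
52.7877 24.3660 5.1135 0.0000 0.0000
63.8880 39.7289 11.1623 0.0000 0.0000 0.0000
73.3234 52.7877 24.3660 0.0000 0.0000 0.0000 0.0000

params: Δt=0.24100 u=1.17644 d=0.85002 q=0.53117 e^(-rΔt)=0.97713
t_6 payoffs: 73.3234 52.7877 24.3660 0.0000 0.0000 0.0000 0.0000
t_5: node(5,0) S=62.9120 payoff=63.8880 vs cont=60.9880 → 63.8880 [stop]  node(5,1) S=87.0711 payoff=39.7289 vs cont=36.8289 → 39.7289 [stop]  node(5,2) S=120.5075 payoff=6.2925 vs cont=11.1623 → 11.1623 [wait]  node(5,3) S=166.7840 payoff=0.0000 vs cont=0.0000 → 0.0000 [wait]  node(5,4) S=230.8313 payoff=0.0000 vs cont=0.0000 → 0.0000 [wait]  node(5,5) S=319.4736 payoff=0.0000 vs cont=0.0000 → 0.0000 [wait]  ⇒ S*(5)=87.0711
t_4: node(4,0) S=74.0123 payoff=52.7877 vs cont=49.8877 → 52.7877 [stop]  node(4,1) S=102.4340 payoff=24.3660 vs cont=23.9936 → 24.3660 [stop]  node(4,2) S=141.7700 payoff=0.0000 vs cont=5.1135 → 5.1135 [wait]  node(4,3) S=196.2116 payoff=0.0000 vs cont=0.0000 → 0.0000 [wait]  node(4,4) S=271.5594 payoff=0.0000 vs cont=0.0000 → 0.0000 [wait]  ⇒ S*(4)=102.4340
t_3: node(3,0) S=87.0711 payoff=39.7289 vs cont=36.8289 → 39.7289 [stop]  node(3,1) S=120.5075 payoff=6.2925 vs cont=13.8163 → 13.8163 [wait]  node(3,2) S=166.7840 payoff=0.0000 vs cont=2.3425 → 2.3425 [wait]  node(3,3) S=230.8313 payoff=0.0000 vs cont=0.0000 → 0.0000 [wait]  ⇒ S*(3)=87.0711
t_2: node(2,0) S=102.4340 payoff=24.3660 vs cont=25.3711 → 25.3711 [wait]  node(2,1) S=141.7700 payoff=0.0000 vs cont=7.5452 → 7.5452 [wait]  node(2,2) S=196.2116 payoff=0.0000 vs cont=1.0731 → 1.0731 [wait]  ⇒ S*(2)=-
t_1: node(1,0) S=120.5075 payoff=6.2925 vs cont=15.5388 → 15.5388 [wait]  node(1,1) S=166.7840 payoff=0.0000 vs cont=4.0135 → 4.0135 [wait]  ⇒ S*(1)=-
t_0: node(0,0) S=141.7700 payoff=0.0000 vs cont=9.2015 → 9.2015 [wait]  ⇒ S*(0)=-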